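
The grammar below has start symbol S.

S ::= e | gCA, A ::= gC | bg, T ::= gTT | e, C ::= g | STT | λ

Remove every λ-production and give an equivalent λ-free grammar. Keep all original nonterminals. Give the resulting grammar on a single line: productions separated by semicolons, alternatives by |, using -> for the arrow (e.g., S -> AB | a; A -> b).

Nullable set: {C}.
S -> gCA: C nullable, giving gA | gCA.
A -> gC: C nullable, giving g | gC.
Drop C -> λ.
Unchanged (no nullable symbols): S -> e; A -> bg; C -> STT; C -> g; T -> e; T -> gTT.

S -> e | gA | gCA; A -> g | bg | gC; C -> g | STT; T -> e | gTT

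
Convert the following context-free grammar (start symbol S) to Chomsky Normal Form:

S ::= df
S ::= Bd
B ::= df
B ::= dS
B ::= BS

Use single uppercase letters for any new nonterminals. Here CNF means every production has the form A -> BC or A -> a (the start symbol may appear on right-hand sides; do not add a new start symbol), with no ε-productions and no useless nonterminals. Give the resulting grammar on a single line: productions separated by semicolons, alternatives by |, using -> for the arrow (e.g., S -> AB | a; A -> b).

S -> AC | BA; A -> d; B -> AC | AS | BS; C -> f

No ε-productions.
No unit productions to eliminate.
TERM: introduce A -> d, C -> f and substitute in every rule of length ≥2.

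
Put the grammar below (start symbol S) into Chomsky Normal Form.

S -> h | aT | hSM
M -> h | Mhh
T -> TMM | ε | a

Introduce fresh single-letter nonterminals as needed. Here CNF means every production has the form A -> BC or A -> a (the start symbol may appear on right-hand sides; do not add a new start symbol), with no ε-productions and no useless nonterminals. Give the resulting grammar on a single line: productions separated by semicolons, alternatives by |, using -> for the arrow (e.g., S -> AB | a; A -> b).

Nullable: {T}; after ε-elimination: S -> a | h | aT | hSM; M -> h | Mhh; T -> a | MM | TMM.
No unit productions to eliminate.
TERM: introduce B -> a, A -> h and substitute in every rule of length ≥2.
BIN: M -> MAA becomes M -> MC, C -> AA; S -> ASM becomes S -> AD, D -> SM; T -> TMM becomes T -> TE, E -> MM.

S -> a | h | AD | BT; A -> h; B -> a; C -> AA; D -> SM; E -> MM; M -> h | MC; T -> a | MM | TE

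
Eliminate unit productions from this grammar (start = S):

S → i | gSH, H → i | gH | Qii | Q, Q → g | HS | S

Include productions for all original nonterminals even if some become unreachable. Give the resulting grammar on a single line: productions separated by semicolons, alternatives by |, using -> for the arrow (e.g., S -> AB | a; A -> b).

S -> i | gSH; H -> g | i | HS | gH | Qii | gSH; Q -> g | i | HS | gSH

Unit productions: H->Q, Q->S.
Unit pairs (A ⇒* B via units): (H,Q), (H,S), (Q,S).
S: inherits non-unit rules of {S} → gSH | i.
H: inherits non-unit rules of {H, Q, S} → HS | Qii | g | gH | gSH | i.
Q: inherits non-unit rules of {Q, S} → HS | g | gSH | i.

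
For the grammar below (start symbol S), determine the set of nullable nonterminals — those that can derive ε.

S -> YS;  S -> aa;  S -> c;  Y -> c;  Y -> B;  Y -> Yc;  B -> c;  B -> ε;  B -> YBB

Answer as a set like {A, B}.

{B, Y}

Directly nullable (have an ε-rule): {B}.
Y is nullable via Y -> B (every symbol on the right is already known nullable).
Not nullable: S — each has a terminal in every rule's right-hand side or depends on a non-nullable symbol.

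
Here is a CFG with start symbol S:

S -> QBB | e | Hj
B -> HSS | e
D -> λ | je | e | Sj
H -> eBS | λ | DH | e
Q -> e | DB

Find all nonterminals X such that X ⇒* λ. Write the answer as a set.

Directly nullable (have an ε-rule): {D, H}.
Not nullable: B, Q, S — each has a terminal in every rule's right-hand side or depends on a non-nullable symbol.

{D, H}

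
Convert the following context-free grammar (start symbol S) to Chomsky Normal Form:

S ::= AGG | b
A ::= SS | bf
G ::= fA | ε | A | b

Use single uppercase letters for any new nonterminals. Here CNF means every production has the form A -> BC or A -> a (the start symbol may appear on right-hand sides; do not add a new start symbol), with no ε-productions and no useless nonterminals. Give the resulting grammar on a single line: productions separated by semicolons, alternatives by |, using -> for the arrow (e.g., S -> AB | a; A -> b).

Nullable: {G}; after ε-elimination: S -> A | b | AG | AGG; A -> SS | bf; G -> A | b | fA.
After unit-elimination: S -> b | AG | SS | bf | AGG; A -> SS | bf; G -> b | SS | bf | fA.
TERM: introduce B -> b, C -> f and substitute in every rule of length ≥2.
BIN: S -> AGG becomes S -> AD, D -> GG.

S -> b | AD | AG | BC | SS; A -> BC | SS; B -> b; C -> f; D -> GG; G -> b | BC | CA | SS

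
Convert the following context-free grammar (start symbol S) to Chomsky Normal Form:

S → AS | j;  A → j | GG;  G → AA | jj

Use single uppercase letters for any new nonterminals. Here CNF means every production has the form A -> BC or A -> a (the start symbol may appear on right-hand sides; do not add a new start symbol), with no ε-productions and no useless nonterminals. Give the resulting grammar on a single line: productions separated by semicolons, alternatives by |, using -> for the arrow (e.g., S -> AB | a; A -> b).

No ε-productions.
No unit productions to eliminate.
TERM: introduce B -> j and substitute in every rule of length ≥2.

S -> j | AS; A -> j | GG; B -> j; G -> AA | BB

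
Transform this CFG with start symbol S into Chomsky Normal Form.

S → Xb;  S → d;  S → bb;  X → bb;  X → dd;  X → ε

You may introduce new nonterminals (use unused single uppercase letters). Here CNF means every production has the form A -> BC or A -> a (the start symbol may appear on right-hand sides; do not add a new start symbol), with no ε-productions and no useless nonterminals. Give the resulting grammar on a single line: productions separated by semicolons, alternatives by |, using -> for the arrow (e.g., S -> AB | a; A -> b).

S -> b | d | AA | XA; A -> b; B -> d; X -> AA | BB

Nullable: {X}; after ε-elimination: S -> b | d | Xb | bb; X -> bb | dd.
No unit productions to eliminate.
TERM: introduce A -> b, B -> d and substitute in every rule of length ≥2.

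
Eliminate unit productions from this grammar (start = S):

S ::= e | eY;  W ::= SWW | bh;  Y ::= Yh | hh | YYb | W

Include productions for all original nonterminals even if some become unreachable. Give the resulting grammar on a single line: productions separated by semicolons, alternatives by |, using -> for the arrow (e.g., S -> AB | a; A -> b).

Unit productions: Y->W.
Unit pairs (A ⇒* B via units): (Y,W).
S: inherits non-unit rules of {S} → e | eY.
W: inherits non-unit rules of {W} → SWW | bh.
Y: inherits non-unit rules of {W, Y} → SWW | YYb | Yh | bh | hh.

S -> e | eY; W -> bh | SWW; Y -> Yh | bh | hh | SWW | YYb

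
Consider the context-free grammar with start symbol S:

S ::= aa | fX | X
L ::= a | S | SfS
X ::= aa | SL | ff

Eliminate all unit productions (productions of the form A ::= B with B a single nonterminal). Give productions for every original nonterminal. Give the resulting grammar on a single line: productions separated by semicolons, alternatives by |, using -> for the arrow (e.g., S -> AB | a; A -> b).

Unit productions: L->S, S->X.
Unit pairs (A ⇒* B via units): (L,S), (L,X), (S,X).
S: inherits non-unit rules of {S, X} → SL | aa | fX | ff.
L: inherits non-unit rules of {L, S, X} → SL | SfS | a | aa | fX | ff.
X: inherits non-unit rules of {X} → SL | aa | ff.

S -> SL | aa | fX | ff; L -> a | SL | aa | fX | ff | SfS; X -> SL | aa | ff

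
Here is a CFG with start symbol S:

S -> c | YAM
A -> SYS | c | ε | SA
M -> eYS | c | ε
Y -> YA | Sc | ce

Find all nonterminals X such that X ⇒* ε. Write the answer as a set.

Directly nullable (have an ε-rule): {A, M}.
Not nullable: S, Y — each has a terminal in every rule's right-hand side or depends on a non-nullable symbol.

{A, M}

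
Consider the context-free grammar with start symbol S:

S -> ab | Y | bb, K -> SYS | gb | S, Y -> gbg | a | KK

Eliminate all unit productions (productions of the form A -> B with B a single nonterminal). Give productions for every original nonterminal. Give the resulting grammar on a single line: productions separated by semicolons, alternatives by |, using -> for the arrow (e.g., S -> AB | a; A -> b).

S -> a | KK | ab | bb | gbg; K -> a | KK | ab | bb | gb | SYS | gbg; Y -> a | KK | gbg

Unit productions: K->S, S->Y.
Unit pairs (A ⇒* B via units): (K,S), (K,Y), (S,Y).
S: inherits non-unit rules of {S, Y} → KK | a | ab | bb | gbg.
K: inherits non-unit rules of {K, S, Y} → KK | SYS | a | ab | bb | gb | gbg.
Y: inherits non-unit rules of {Y} → KK | a | gbg.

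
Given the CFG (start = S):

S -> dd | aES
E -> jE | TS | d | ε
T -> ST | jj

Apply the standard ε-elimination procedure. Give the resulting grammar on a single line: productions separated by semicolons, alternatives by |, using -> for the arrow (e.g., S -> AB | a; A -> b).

Nullable set: {E}.
S -> aES: E nullable, giving aES | aS.
Drop E -> ε.
E -> jE: E nullable, giving j | jE.
Unchanged (no nullable symbols): S -> dd; E -> TS; E -> d; T -> ST; T -> jj.

S -> aS | dd | aES; E -> d | j | TS | jE; T -> ST | jj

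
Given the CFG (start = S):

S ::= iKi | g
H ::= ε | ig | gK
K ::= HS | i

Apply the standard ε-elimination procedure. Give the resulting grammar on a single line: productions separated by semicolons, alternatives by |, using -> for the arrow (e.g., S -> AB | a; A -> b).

S -> g | iKi; H -> gK | ig; K -> S | i | HS

Nullable set: {H}.
Drop H -> ε.
K -> HS: H nullable, giving HS | S.
Unchanged (no nullable symbols): S -> g; S -> iKi; H -> gK; H -> ig; K -> i.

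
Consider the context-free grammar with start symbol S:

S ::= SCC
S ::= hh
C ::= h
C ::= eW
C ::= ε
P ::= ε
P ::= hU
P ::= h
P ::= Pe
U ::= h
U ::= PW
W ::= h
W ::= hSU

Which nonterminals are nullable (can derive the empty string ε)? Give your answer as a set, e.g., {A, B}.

Directly nullable (have an ε-rule): {C, P}.
Not nullable: S, U, W — each has a terminal in every rule's right-hand side or depends on a non-nullable symbol.

{C, P}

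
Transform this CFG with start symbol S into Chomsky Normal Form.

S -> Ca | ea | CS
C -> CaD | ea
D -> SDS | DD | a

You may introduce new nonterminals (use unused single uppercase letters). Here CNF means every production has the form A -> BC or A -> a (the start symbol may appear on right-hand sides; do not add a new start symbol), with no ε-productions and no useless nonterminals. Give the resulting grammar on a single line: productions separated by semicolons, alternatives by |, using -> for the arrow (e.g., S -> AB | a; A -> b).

No ε-productions.
No unit productions to eliminate.
TERM: introduce A -> a, B -> e and substitute in every rule of length ≥2.
BIN: C -> CAD becomes C -> CE, E -> AD; D -> SDS becomes D -> SF, F -> DS.

S -> BA | CA | CS; A -> a; B -> e; C -> BA | CE; D -> a | DD | SF; E -> AD; F -> DS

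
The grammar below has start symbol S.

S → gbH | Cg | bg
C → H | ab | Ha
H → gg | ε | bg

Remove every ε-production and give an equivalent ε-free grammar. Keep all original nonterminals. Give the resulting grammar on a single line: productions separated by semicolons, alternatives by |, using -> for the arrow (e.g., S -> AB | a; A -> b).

S -> g | Cg | bg | gb | gbH; C -> H | a | Ha | ab; H -> bg | gg

Nullable set: {C, H}.
S -> Cg: C nullable, giving Cg | g.
S -> gbH: H nullable, giving gb | gbH.
C -> H: H nullable, giving H.
C -> Ha: H nullable, giving Ha | a.
Drop H -> ε.
Unchanged (no nullable symbols): S -> bg; C -> ab; H -> bg; H -> gg.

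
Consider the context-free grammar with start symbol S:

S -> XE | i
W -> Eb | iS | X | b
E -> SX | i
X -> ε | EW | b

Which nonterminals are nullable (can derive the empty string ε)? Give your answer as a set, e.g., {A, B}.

Directly nullable (have an ε-rule): {X}.
W is nullable via W -> X (every symbol on the right is already known nullable).
Not nullable: E, S — each has a terminal in every rule's right-hand side or depends on a non-nullable symbol.

{W, X}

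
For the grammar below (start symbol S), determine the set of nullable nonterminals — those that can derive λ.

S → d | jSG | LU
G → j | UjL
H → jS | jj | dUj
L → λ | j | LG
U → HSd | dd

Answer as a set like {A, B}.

Directly nullable (have an ε-rule): {L}.
Not nullable: G, H, S, U — each has a terminal in every rule's right-hand side or depends on a non-nullable symbol.

{L}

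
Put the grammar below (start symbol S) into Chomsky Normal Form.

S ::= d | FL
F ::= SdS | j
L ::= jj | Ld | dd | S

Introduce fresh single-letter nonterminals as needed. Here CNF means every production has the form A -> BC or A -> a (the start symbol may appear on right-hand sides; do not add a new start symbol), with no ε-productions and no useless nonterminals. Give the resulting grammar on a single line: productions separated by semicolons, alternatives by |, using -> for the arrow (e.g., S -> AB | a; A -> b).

No ε-productions.
After unit-elimination: S -> d | FL; F -> j | SdS; L -> d | FL | Ld | dd | jj.
TERM: introduce A -> d, B -> j and substitute in every rule of length ≥2.
BIN: F -> SAS becomes F -> SC, C -> AS.

S -> d | FL; A -> d; B -> j; C -> AS; F -> j | SC; L -> d | AA | BB | FL | LA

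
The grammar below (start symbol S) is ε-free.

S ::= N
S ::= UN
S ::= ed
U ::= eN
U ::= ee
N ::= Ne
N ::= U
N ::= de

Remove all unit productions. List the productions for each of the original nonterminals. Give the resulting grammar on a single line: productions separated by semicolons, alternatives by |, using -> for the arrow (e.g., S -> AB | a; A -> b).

Unit productions: N->U, S->N.
Unit pairs (A ⇒* B via units): (N,U), (S,N), (S,U).
S: inherits non-unit rules of {N, S, U} → Ne | UN | de | eN | ed | ee.
N: inherits non-unit rules of {N, U} → Ne | de | eN | ee.
U: inherits non-unit rules of {U} → eN | ee.

S -> Ne | UN | de | eN | ed | ee; N -> Ne | de | eN | ee; U -> eN | ee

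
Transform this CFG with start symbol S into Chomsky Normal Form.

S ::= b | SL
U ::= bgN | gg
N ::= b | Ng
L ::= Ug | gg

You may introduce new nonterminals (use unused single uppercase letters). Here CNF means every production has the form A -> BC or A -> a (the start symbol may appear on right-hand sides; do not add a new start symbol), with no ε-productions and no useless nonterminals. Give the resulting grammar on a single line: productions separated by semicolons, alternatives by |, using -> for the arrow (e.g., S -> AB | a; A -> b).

No ε-productions.
No unit productions to eliminate.
TERM: introduce B -> b, A -> g and substitute in every rule of length ≥2.
BIN: U -> BAN becomes U -> BC, C -> AN.

S -> b | SL; A -> g; B -> b; C -> AN; L -> AA | UA; N -> b | NA; U -> AA | BC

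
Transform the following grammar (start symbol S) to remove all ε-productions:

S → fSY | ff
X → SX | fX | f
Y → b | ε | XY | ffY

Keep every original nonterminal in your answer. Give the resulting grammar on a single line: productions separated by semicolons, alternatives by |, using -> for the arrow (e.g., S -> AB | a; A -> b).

S -> fS | ff | fSY; X -> f | SX | fX; Y -> X | b | XY | ff | ffY

Nullable set: {Y}.
S -> fSY: Y nullable, giving fS | fSY.
Drop Y -> ε.
Y -> XY: Y nullable, giving X | XY.
Y -> ffY: Y nullable, giving ff | ffY.
Unchanged (no nullable symbols): S -> ff; X -> SX; X -> f; X -> fX; Y -> b.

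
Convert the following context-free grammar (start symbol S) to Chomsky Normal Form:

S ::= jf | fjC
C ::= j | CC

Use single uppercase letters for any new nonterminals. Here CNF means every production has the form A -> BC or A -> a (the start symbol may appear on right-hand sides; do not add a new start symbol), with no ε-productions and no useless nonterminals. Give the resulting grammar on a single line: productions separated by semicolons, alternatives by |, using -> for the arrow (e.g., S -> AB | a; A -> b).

No ε-productions.
No unit productions to eliminate.
TERM: introduce A -> f, B -> j and substitute in every rule of length ≥2.
BIN: S -> ABC becomes S -> AD, D -> BC.

S -> AD | BA; A -> f; B -> j; C -> j | CC; D -> BC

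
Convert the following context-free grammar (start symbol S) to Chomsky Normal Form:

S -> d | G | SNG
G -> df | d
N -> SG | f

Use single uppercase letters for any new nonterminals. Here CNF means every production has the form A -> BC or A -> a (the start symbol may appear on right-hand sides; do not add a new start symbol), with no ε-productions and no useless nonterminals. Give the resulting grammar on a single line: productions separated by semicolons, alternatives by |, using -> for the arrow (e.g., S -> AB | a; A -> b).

S -> d | AB | SC; A -> d; B -> f; C -> NG; G -> d | AB; N -> f | SG

No ε-productions.
After unit-elimination: S -> d | df | SNG; G -> d | df; N -> f | SG.
TERM: introduce A -> d, B -> f and substitute in every rule of length ≥2.
BIN: S -> SNG becomes S -> SC, C -> NG.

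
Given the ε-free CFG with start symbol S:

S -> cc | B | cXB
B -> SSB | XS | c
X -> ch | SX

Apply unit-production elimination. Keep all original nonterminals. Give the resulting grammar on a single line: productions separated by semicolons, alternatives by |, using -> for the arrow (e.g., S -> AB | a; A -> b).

S -> c | XS | cc | SSB | cXB; B -> c | XS | SSB; X -> SX | ch

Unit productions: S->B.
Unit pairs (A ⇒* B via units): (S,B).
S: inherits non-unit rules of {B, S} → SSB | XS | c | cXB | cc.
B: inherits non-unit rules of {B} → SSB | XS | c.
X: inherits non-unit rules of {X} → SX | ch.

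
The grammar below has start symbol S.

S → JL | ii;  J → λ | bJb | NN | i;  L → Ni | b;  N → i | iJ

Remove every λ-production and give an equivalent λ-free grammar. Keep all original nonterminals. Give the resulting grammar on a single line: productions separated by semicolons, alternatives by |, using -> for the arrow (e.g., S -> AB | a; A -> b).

S -> L | JL | ii; J -> i | NN | bb | bJb; L -> b | Ni; N -> i | iJ

Nullable set: {J}.
S -> JL: J nullable, giving JL | L.
Drop J -> λ.
J -> bJb: J nullable, giving bJb | bb.
N -> iJ: J nullable, giving i | iJ.
Unchanged (no nullable symbols): S -> ii; J -> NN; J -> i; L -> Ni; L -> b; N -> i.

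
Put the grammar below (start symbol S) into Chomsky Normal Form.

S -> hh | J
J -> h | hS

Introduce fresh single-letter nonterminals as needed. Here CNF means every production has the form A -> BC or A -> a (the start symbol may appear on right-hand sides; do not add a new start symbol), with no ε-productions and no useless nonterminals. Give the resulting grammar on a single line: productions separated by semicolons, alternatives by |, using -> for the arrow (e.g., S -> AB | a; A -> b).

No ε-productions.
After unit-elimination: S -> h | hS | hh; J -> h | hS.
TERM: introduce A -> h and substitute in every rule of length ≥2.
Drop unreachable/unproductive: J.

S -> h | AA | AS; A -> h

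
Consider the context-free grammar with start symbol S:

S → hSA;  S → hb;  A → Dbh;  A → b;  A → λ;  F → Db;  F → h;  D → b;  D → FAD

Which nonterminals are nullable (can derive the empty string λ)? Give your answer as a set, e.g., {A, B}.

{A}

Directly nullable (have an ε-rule): {A}.
Not nullable: D, F, S — each has a terminal in every rule's right-hand side or depends on a non-nullable symbol.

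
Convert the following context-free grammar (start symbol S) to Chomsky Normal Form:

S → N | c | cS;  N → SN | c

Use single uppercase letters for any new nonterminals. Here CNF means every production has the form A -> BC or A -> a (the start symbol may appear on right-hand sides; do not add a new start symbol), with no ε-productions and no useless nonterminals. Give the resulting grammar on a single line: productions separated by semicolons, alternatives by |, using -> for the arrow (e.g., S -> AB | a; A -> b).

S -> c | AS | SN; A -> c; N -> c | SN

No ε-productions.
After unit-elimination: S -> c | SN | cS; N -> c | SN.
TERM: introduce A -> c and substitute in every rule of length ≥2.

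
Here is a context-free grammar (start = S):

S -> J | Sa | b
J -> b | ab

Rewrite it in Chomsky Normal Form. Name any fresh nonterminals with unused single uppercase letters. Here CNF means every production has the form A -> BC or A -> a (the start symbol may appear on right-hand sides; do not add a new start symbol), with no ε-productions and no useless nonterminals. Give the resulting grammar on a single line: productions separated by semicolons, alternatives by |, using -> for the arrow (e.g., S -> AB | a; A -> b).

S -> b | AB | SA; A -> a; B -> b

No ε-productions.
After unit-elimination: S -> b | Sa | ab; J -> b | ab.
TERM: introduce A -> a, B -> b and substitute in every rule of length ≥2.
Drop unreachable/unproductive: J.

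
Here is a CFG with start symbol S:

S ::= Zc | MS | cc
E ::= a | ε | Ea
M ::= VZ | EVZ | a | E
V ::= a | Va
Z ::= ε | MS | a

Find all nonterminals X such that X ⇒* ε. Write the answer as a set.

Directly nullable (have an ε-rule): {E, Z}.
M is nullable via M -> E (every symbol on the right is already known nullable).
Not nullable: S, V — each has a terminal in every rule's right-hand side or depends on a non-nullable symbol.

{E, M, Z}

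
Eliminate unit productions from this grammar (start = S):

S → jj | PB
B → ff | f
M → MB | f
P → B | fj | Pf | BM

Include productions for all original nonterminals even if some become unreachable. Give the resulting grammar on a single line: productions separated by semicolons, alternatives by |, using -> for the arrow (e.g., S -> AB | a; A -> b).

S -> PB | jj; B -> f | ff; M -> f | MB; P -> f | BM | Pf | ff | fj

Unit productions: P->B.
Unit pairs (A ⇒* B via units): (P,B).
S: inherits non-unit rules of {S} → PB | jj.
B: inherits non-unit rules of {B} → f | ff.
M: inherits non-unit rules of {M} → MB | f.
P: inherits non-unit rules of {B, P} → BM | Pf | f | ff | fj.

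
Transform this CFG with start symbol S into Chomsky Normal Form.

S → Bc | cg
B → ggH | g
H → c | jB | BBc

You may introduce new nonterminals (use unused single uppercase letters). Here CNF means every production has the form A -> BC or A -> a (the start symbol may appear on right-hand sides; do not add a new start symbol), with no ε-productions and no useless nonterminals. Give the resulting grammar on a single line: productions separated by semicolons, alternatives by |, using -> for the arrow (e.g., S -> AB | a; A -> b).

S -> BC | CA; A -> g; B -> g | AE; C -> c; D -> j; E -> AH; F -> BC; H -> c | BF | DB

No ε-productions.
No unit productions to eliminate.
TERM: introduce C -> c, A -> g, D -> j and substitute in every rule of length ≥2.
BIN: B -> AAH becomes B -> AE, E -> AH; H -> BBC becomes H -> BF, F -> BC.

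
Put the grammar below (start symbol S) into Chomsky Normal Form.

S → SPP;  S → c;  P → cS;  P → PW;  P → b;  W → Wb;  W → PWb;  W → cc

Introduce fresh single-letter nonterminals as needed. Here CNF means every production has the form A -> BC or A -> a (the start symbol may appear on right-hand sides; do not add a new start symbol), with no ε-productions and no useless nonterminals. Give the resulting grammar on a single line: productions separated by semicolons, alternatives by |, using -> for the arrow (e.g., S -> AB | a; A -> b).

No ε-productions.
No unit productions to eliminate.
TERM: introduce B -> b, A -> c and substitute in every rule of length ≥2.
BIN: S -> SPP becomes S -> SC, C -> PP; W -> PWB becomes W -> PD, D -> WB.

S -> c | SC; A -> c; B -> b; C -> PP; D -> WB; P -> b | AS | PW; W -> AA | PD | WB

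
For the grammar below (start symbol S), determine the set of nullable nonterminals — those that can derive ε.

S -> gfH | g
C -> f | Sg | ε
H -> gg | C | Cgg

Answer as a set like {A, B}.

{C, H}

Directly nullable (have an ε-rule): {C}.
H is nullable via H -> C (every symbol on the right is already known nullable).
Not nullable: S — each has a terminal in every rule's right-hand side or depends on a non-nullable symbol.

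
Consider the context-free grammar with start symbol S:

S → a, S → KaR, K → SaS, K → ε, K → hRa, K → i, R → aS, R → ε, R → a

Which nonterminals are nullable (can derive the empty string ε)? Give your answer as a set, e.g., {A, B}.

{K, R}

Directly nullable (have an ε-rule): {K, R}.
Not nullable: S — each has a terminal in every rule's right-hand side or depends on a non-nullable symbol.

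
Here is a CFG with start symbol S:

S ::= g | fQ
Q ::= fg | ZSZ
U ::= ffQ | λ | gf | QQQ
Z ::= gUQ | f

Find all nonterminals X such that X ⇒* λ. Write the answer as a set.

{U}

Directly nullable (have an ε-rule): {U}.
Not nullable: Q, S, Z — each has a terminal in every rule's right-hand side or depends on a non-nullable symbol.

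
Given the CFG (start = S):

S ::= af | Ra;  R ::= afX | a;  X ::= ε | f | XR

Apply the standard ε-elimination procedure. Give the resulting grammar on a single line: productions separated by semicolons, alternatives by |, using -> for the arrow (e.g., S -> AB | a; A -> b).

Nullable set: {X}.
R -> afX: X nullable, giving af | afX.
Drop X -> ε.
X -> XR: X nullable, giving R | XR.
Unchanged (no nullable symbols): S -> Ra; S -> af; R -> a; X -> f.

S -> Ra | af; R -> a | af | afX; X -> R | f | XR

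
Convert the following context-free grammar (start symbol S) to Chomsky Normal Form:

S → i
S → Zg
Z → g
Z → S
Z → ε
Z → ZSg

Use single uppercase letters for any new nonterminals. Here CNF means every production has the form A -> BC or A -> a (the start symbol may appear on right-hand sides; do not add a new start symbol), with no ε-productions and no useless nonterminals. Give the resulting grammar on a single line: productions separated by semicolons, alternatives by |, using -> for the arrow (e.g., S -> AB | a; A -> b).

S -> g | i | ZA; A -> g; B -> SA; Z -> g | i | SA | ZA | ZB

Nullable: {Z}; after ε-elimination: S -> g | i | Zg; Z -> S | g | Sg | ZSg.
After unit-elimination: S -> g | i | Zg; Z -> g | i | Sg | Zg | ZSg.
TERM: introduce A -> g and substitute in every rule of length ≥2.
BIN: Z -> ZSA becomes Z -> ZB, B -> SA.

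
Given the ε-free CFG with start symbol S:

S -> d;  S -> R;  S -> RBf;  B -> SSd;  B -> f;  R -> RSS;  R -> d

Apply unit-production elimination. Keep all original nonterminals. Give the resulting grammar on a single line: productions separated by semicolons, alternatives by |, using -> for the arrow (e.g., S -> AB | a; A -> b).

Unit productions: S->R.
Unit pairs (A ⇒* B via units): (S,R).
S: inherits non-unit rules of {R, S} → RBf | RSS | d.
B: inherits non-unit rules of {B} → SSd | f.
R: inherits non-unit rules of {R} → RSS | d.

S -> d | RBf | RSS; B -> f | SSd; R -> d | RSS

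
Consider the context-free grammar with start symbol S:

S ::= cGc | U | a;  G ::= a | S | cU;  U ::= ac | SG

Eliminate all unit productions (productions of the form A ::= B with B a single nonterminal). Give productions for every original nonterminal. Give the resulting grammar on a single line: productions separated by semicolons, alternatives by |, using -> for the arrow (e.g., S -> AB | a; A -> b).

Unit productions: G->S, S->U.
Unit pairs (A ⇒* B via units): (G,S), (G,U), (S,U).
S: inherits non-unit rules of {S, U} → SG | a | ac | cGc.
G: inherits non-unit rules of {G, S, U} → SG | a | ac | cGc | cU.
U: inherits non-unit rules of {U} → SG | ac.

S -> a | SG | ac | cGc; G -> a | SG | ac | cU | cGc; U -> SG | ac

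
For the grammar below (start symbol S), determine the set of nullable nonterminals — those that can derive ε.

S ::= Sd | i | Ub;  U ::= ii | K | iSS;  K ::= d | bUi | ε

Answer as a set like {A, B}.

Directly nullable (have an ε-rule): {K}.
U is nullable via U -> K (every symbol on the right is already known nullable).
Not nullable: S — each has a terminal in every rule's right-hand side or depends on a non-nullable symbol.

{K, U}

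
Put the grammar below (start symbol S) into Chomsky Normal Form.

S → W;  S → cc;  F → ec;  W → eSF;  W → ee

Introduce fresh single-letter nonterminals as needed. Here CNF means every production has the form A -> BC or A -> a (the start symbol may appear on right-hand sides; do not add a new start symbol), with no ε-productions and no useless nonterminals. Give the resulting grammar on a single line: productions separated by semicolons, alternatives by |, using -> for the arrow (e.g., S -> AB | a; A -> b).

No ε-productions.
After unit-elimination: S -> cc | ee | eSF; F -> ec; W -> ee | eSF.
TERM: introduce B -> c, A -> e and substitute in every rule of length ≥2.
BIN: S -> ASF becomes S -> AC, C -> SF; W -> ASF becomes W -> AD, D -> SF.
Drop unreachable/unproductive: W.

S -> AA | AC | BB; A -> e; B -> c; C -> SF; F -> AB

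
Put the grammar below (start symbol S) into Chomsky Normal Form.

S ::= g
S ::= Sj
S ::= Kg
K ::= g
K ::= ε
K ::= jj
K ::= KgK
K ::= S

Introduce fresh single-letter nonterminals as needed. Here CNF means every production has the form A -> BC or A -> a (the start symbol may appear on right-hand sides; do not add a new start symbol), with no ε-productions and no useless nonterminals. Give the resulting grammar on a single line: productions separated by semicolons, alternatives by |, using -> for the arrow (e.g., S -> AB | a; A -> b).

S -> g | KA | SB; A -> g; B -> j; C -> AK; K -> g | AK | BB | KA | KC | SB

Nullable: {K}; after ε-elimination: S -> g | Kg | Sj; K -> S | g | Kg | gK | jj | KgK.
After unit-elimination: S -> g | Kg | Sj; K -> g | Kg | Sj | gK | jj | KgK.
TERM: introduce A -> g, B -> j and substitute in every rule of length ≥2.
BIN: K -> KAK becomes K -> KC, C -> AK.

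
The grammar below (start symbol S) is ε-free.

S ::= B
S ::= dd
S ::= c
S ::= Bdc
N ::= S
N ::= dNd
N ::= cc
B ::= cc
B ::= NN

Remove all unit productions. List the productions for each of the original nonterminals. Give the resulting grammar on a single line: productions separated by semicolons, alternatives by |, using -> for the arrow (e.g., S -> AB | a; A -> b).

Unit productions: N->S, S->B.
Unit pairs (A ⇒* B via units): (N,B), (N,S), (S,B).
S: inherits non-unit rules of {B, S} → Bdc | NN | c | cc | dd.
B: inherits non-unit rules of {B} → NN | cc.
N: inherits non-unit rules of {B, N, S} → Bdc | NN | c | cc | dNd | dd.

S -> c | NN | cc | dd | Bdc; B -> NN | cc; N -> c | NN | cc | dd | Bdc | dNd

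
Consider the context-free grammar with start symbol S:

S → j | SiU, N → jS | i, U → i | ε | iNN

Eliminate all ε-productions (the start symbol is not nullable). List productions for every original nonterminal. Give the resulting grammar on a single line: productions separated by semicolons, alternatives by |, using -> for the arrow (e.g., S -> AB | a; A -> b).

S -> j | Si | SiU; N -> i | jS; U -> i | iNN

Nullable set: {U}.
S -> SiU: U nullable, giving Si | SiU.
Drop U -> ε.
Unchanged (no nullable symbols): S -> j; N -> i; N -> jS; U -> i; U -> iNN.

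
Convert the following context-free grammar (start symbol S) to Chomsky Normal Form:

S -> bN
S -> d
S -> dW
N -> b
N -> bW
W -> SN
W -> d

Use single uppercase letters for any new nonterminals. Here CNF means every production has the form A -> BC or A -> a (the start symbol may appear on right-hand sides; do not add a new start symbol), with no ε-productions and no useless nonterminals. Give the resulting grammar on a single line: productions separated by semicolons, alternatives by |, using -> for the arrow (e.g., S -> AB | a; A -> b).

No ε-productions.
No unit productions to eliminate.
TERM: introduce A -> b, B -> d and substitute in every rule of length ≥2.

S -> d | AN | BW; A -> b; B -> d; N -> b | AW; W -> d | SN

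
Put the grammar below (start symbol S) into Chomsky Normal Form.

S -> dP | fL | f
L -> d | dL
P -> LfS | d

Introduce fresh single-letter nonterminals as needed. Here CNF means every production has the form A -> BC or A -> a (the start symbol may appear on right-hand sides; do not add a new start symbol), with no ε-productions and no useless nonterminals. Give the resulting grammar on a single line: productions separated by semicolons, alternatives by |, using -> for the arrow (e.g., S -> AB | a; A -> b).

S -> f | AP | BL; A -> d; B -> f; C -> BS; L -> d | AL; P -> d | LC

No ε-productions.
No unit productions to eliminate.
TERM: introduce A -> d, B -> f and substitute in every rule of length ≥2.
BIN: P -> LBS becomes P -> LC, C -> BS.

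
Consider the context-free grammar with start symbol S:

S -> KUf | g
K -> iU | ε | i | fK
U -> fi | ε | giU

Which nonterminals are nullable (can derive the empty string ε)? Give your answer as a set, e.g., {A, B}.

{K, U}

Directly nullable (have an ε-rule): {K, U}.
Not nullable: S — each has a terminal in every rule's right-hand side or depends on a non-nullable symbol.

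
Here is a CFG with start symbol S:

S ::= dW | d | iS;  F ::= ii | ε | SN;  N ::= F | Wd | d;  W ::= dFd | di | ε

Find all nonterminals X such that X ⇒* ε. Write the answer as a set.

{F, N, W}

Directly nullable (have an ε-rule): {F, W}.
N is nullable via N -> F (every symbol on the right is already known nullable).
Not nullable: S — each has a terminal in every rule's right-hand side or depends on a non-nullable symbol.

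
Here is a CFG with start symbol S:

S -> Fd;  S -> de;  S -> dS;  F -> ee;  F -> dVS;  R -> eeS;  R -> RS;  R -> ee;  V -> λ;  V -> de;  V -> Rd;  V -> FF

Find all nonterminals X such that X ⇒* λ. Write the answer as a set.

{V}

Directly nullable (have an ε-rule): {V}.
Not nullable: F, R, S — each has a terminal in every rule's right-hand side or depends on a non-nullable symbol.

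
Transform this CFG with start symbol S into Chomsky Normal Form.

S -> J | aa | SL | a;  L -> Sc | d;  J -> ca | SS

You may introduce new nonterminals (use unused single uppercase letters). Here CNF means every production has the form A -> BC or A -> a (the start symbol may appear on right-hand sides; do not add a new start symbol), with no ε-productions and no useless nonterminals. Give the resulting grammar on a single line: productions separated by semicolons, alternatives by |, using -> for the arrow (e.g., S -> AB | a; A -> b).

S -> a | AB | BB | SL | SS; A -> c; B -> a; L -> d | SA

No ε-productions.
After unit-elimination: S -> a | SL | SS | aa | ca; J -> SS | ca; L -> d | Sc.
TERM: introduce B -> a, A -> c and substitute in every rule of length ≥2.
Drop unreachable/unproductive: J.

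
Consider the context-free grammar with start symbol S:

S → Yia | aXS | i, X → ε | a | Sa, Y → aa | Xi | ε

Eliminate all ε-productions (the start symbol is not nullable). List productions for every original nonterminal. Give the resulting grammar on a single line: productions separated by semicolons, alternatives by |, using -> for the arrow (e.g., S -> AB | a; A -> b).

Nullable set: {X, Y}.
S -> Yia: Y nullable, giving Yia | ia.
S -> aXS: X nullable, giving aS | aXS.
Drop X -> ε.
Drop Y -> ε.
Y -> Xi: X nullable, giving Xi | i.
Unchanged (no nullable symbols): S -> i; X -> Sa; X -> a; Y -> aa.

S -> i | aS | ia | Yia | aXS; X -> a | Sa; Y -> i | Xi | aa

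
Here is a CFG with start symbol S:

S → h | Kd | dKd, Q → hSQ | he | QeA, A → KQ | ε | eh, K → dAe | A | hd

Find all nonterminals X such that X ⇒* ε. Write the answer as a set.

Directly nullable (have an ε-rule): {A}.
K is nullable via K -> A (every symbol on the right is already known nullable).
Not nullable: Q, S — each has a terminal in every rule's right-hand side or depends on a non-nullable symbol.

{A, K}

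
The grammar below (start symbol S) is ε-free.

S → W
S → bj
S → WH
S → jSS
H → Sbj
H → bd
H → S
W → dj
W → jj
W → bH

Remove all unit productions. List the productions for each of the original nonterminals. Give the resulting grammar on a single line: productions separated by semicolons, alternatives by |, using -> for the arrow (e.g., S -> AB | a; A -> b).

S -> WH | bH | bj | dj | jj | jSS; H -> WH | bH | bd | bj | dj | jj | Sbj | jSS; W -> bH | dj | jj

Unit productions: H->S, S->W.
Unit pairs (A ⇒* B via units): (H,S), (H,W), (S,W).
S: inherits non-unit rules of {S, W} → WH | bH | bj | dj | jSS | jj.
H: inherits non-unit rules of {H, S, W} → Sbj | WH | bH | bd | bj | dj | jSS | jj.
W: inherits non-unit rules of {W} → bH | dj | jj.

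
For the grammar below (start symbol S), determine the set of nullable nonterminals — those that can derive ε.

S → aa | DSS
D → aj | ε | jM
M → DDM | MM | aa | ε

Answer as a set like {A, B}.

{D, M}

Directly nullable (have an ε-rule): {D, M}.
Not nullable: S — each has a terminal in every rule's right-hand side or depends on a non-nullable symbol.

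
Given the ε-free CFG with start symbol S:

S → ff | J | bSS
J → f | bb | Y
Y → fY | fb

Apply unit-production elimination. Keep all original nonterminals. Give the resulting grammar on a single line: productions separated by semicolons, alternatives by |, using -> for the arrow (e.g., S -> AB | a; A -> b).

S -> f | bb | fY | fb | ff | bSS; J -> f | bb | fY | fb; Y -> fY | fb

Unit productions: J->Y, S->J.
Unit pairs (A ⇒* B via units): (J,Y), (S,J), (S,Y).
S: inherits non-unit rules of {J, S, Y} → bSS | bb | f | fY | fb | ff.
J: inherits non-unit rules of {J, Y} → bb | f | fY | fb.
Y: inherits non-unit rules of {Y} → fY | fb.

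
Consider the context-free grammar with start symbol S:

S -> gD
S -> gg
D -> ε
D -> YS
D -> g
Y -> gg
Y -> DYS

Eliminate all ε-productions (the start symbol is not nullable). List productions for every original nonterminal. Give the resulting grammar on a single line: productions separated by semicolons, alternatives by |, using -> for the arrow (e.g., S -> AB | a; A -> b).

Nullable set: {D}.
S -> gD: D nullable, giving g | gD.
Drop D -> ε.
Y -> DYS: D nullable, giving DYS | YS.
Unchanged (no nullable symbols): S -> gg; D -> YS; D -> g; Y -> gg.

S -> g | gD | gg; D -> g | YS; Y -> YS | gg | DYS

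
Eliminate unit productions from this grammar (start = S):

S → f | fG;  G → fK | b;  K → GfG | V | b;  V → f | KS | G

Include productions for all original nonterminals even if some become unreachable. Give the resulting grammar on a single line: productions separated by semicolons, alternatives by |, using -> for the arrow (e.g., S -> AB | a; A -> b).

Unit productions: K->V, V->G.
Unit pairs (A ⇒* B via units): (K,G), (K,V), (V,G).
S: inherits non-unit rules of {S} → f | fG.
G: inherits non-unit rules of {G} → b | fK.
K: inherits non-unit rules of {G, K, V} → GfG | KS | b | f | fK.
V: inherits non-unit rules of {G, V} → KS | b | f | fK.

S -> f | fG; G -> b | fK; K -> b | f | KS | fK | GfG; V -> b | f | KS | fK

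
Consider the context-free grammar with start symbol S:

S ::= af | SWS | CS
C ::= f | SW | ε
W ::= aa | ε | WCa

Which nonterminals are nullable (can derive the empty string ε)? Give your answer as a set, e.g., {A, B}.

{C, W}

Directly nullable (have an ε-rule): {C, W}.
Not nullable: S — each has a terminal in every rule's right-hand side or depends on a non-nullable symbol.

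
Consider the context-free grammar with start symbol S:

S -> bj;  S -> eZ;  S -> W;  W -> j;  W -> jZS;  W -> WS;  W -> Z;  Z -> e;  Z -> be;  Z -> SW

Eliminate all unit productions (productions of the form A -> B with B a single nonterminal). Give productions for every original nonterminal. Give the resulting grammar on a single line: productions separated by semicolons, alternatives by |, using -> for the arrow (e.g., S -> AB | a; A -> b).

S -> e | j | SW | WS | be | bj | eZ | jZS; W -> e | j | SW | WS | be | jZS; Z -> e | SW | be

Unit productions: S->W, W->Z.
Unit pairs (A ⇒* B via units): (S,W), (S,Z), (W,Z).
S: inherits non-unit rules of {S, W, Z} → SW | WS | be | bj | e | eZ | j | jZS.
W: inherits non-unit rules of {W, Z} → SW | WS | be | e | j | jZS.
Z: inherits non-unit rules of {Z} → SW | be | e.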